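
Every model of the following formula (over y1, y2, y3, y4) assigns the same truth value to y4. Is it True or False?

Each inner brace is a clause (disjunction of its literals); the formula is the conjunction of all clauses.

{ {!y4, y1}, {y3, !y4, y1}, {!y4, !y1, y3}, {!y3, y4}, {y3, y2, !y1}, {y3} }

Suppose y4 = false.
Unit clause (!y3) forces y3 = false.
Now (y3) is unsatisfied and unit — conflict.
So every satisfying assignment has y4 = True.

True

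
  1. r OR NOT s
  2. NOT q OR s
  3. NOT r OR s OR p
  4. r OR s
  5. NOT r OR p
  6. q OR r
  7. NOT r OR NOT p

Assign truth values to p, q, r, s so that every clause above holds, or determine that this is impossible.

UNSATISFIABLE

Try r = true.
The clause (p) is unit, so p = true.
That conflicts with the unit clause (NOT p).
Backtrack on r: now try r = false.
The clause (NOT s) is unit, so s = false.
That conflicts with the unit clause (s).
Neither r = true nor r = false works.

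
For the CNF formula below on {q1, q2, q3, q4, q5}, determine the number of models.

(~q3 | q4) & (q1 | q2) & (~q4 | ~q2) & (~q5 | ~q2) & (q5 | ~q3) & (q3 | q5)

3

There are 2^5 = 32 truth assignments over (q1, q2, q3, q4, q5).
Split on q5. With q5 = 1, the clauses containing q5 are satisfied and ~q5 drops from the rest; 3 of the 2^4 = 16 assignments to the other variables satisfy what remains.
With q5 = 0, by the same count on the reduced clause set, 0 assignments work.
Total: 3 + 0 = 3.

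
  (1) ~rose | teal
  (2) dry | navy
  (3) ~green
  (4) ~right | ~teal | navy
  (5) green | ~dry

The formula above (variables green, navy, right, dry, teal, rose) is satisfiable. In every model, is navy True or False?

Suppose navy = 0.
From the singleton clause (dry), dry = 1.
From the singleton clause (~green), green = 0.
That conflicts with the unit clause (green).
So every satisfying assignment has navy = True.

True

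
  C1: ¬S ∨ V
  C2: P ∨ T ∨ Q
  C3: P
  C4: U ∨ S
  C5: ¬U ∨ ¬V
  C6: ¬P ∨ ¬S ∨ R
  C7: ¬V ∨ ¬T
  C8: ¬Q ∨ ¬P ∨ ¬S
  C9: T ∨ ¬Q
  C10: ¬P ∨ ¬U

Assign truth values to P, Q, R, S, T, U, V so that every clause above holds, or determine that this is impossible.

P=True; Q=False; R=True; S=True; T=False; U=False; V=True

(P) alone gives P = True.
(¬U) alone gives U = False.
(S) alone gives S = True.
(V) alone gives V = True.
(R) alone gives R = True.
(¬T) alone gives T = False.
(¬Q) alone gives Q = False.
This assignment satisfies each clause.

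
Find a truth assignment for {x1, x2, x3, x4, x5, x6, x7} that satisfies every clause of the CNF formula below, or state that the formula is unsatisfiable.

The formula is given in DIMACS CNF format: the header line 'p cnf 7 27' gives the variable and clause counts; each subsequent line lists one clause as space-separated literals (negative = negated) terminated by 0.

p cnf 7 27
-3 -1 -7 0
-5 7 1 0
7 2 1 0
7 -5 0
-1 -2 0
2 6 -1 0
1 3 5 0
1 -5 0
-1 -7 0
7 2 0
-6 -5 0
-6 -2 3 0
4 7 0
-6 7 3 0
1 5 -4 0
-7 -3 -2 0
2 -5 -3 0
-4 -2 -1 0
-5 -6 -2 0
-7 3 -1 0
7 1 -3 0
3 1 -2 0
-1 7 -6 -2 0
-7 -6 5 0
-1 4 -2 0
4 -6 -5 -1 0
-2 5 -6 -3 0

x1 ↦ False, x2 ↦ False, x3 ↦ True, x4 ↦ False, x5 ↦ False, x6 ↦ False, x7 ↦ True

Branch on x7: set x7 = True.
(¬x1) alone gives x1 = False.
(¬x5) alone gives x5 = False.
(x3) alone gives x3 = True.
(¬x4) alone gives x4 = False.
(¬x2) alone gives x2 = False.
(¬x6) alone gives x6 = False.
All clauses are satisfied.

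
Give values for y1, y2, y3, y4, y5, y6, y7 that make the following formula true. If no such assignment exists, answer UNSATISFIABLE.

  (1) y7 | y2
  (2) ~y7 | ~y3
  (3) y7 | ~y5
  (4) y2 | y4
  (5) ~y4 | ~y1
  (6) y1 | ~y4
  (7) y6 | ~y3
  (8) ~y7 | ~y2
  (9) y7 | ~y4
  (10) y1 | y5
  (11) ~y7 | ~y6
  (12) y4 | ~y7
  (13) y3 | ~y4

Branch on y7: set y7 = 0.
The clause (y2) is unit, so y2 = 1.
The clause (~y5) is unit, so y5 = 0.
The clause (~y4) is unit, so y4 = 0.
The clause (y1) is unit, so y1 = 1.
Branch on y6: set y6 = 0.
The clause (~y3) is unit, so y3 = 0.
This assignment satisfies each clause.

y1=1; y2=1; y3=0; y4=0; y5=0; y6=0; y7=0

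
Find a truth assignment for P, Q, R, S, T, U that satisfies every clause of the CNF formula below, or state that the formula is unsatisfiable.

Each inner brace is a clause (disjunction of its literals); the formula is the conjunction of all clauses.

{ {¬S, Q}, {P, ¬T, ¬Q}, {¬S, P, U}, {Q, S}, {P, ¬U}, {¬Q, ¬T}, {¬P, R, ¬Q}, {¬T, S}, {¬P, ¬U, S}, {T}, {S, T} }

UNSATISFIABLE

The clause (T) is unit, so T = True.
The clause (¬Q) is unit, so Q = False.
The clause (¬S) is unit, so S = False.
That conflicts with the unit clause (S).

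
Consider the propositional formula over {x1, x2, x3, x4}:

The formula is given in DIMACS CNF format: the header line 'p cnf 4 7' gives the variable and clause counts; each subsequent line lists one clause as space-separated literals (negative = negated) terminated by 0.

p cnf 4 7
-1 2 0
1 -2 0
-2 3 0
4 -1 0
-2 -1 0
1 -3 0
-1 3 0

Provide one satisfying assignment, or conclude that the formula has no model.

x1=False, x2=False, x3=False, x4=True

Case x1 = False:
From the singleton clause (¬x2), x2 = False.
From the singleton clause (¬x3), x3 = False.
Every clause is now satisfied; x4 is unconstrained.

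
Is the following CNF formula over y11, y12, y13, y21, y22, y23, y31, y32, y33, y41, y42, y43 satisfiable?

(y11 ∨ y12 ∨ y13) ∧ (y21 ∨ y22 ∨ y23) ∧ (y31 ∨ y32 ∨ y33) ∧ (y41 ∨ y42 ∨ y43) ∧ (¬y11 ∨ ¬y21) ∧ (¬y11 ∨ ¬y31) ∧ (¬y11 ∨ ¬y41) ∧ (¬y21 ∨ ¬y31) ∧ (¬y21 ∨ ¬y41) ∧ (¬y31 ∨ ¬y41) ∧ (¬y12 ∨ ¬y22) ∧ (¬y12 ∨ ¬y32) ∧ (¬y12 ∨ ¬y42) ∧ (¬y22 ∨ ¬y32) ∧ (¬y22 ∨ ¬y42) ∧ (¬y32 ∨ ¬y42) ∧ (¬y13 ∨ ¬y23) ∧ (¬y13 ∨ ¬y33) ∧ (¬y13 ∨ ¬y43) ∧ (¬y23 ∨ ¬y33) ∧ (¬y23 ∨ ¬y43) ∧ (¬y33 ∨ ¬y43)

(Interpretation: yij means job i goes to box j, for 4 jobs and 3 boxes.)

No, unsatisfiable

Suppose y11 = False.
Suppose y12 = True.
From the singleton clause (¬y22), y22 = False.
From the singleton clause (¬y32), y32 = False.
From the singleton clause (¬y42), y42 = False.
Suppose y21 = True.
From the singleton clause (¬y31), y31 = False.
From the singleton clause (y33), y33 = True.
From the singleton clause (¬y41), y41 = False.
From the singleton clause (y43), y43 = True.
That conflicts with the unit clause (¬y43).
So y21 must be the other value — set y21 = False.
From the singleton clause (y23), y23 = True.
From the singleton clause (¬y13), y13 = False.
From the singleton clause (¬y33), y33 = False.
From the singleton clause (y31), y31 = True.
From the singleton clause (¬y41), y41 = False.
From the singleton clause (y43), y43 = True.
That conflicts with the unit clause (¬y43).
Either choice for y21 ends in contradiction.
So y12 must be the other value — set y12 = False.
From the singleton clause (y13), y13 = True.
From the singleton clause (¬y23), y23 = False.
From the singleton clause (¬y33), y33 = False.
From the singleton clause (¬y43), y43 = False.
Suppose y21 = True.
From the singleton clause (¬y31), y31 = False.
From the singleton clause (y32), y32 = True.
From the singleton clause (¬y41), y41 = False.
From the singleton clause (y42), y42 = True.
That conflicts with the unit clause (¬y42).
So y21 must be the other value — set y21 = False.
From the singleton clause (y22), y22 = True.
From the singleton clause (¬y32), y32 = False.
From the singleton clause (y31), y31 = True.
From the singleton clause (¬y41), y41 = False.
From the singleton clause (y42), y42 = True.
That conflicts with the unit clause (¬y42).
Either choice for y21 ends in contradiction.
Either choice for y12 ends in contradiction.
So y11 must be the other value — set y11 = True.
From the singleton clause (¬y21), y21 = False.
From the singleton clause (¬y31), y31 = False.
From the singleton clause (¬y41), y41 = False.
Suppose y22 = True.
From the singleton clause (¬y12), y12 = False.
From the singleton clause (¬y32), y32 = False.
From the singleton clause (y33), y33 = True.
From the singleton clause (¬y42), y42 = False.
From the singleton clause (y43), y43 = True.
That conflicts with the unit clause (¬y43).
So y22 must be the other value — set y22 = False.
From the singleton clause (y23), y23 = True.
From the singleton clause (¬y13), y13 = False.
From the singleton clause (¬y33), y33 = False.
From the singleton clause (y32), y32 = True.
From the singleton clause (¬y12), y12 = False.
From the singleton clause (¬y42), y42 = False.
From the singleton clause (y43), y43 = True.
That conflicts with the unit clause (¬y43).
Either choice for y22 ends in contradiction.
Either choice for y11 ends in contradiction.
No assignment satisfies every clause.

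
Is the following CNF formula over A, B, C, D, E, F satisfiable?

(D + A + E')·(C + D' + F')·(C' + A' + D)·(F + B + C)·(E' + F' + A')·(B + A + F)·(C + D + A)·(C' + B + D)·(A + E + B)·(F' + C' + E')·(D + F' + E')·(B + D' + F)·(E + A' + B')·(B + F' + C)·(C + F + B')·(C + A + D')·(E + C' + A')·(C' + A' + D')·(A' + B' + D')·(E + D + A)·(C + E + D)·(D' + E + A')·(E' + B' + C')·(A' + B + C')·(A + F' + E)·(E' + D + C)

Satisfiable

Suppose D = 1.
Suppose C = 1.
(A') alone gives A = 0.
Suppose B = 1.
(E') alone gives E = 0.
(F') alone gives F = 0.
Every clause now holds.
A satisfying assignment: A ↦ 0, B ↦ 1, C ↦ 1, D ↦ 1, E ↦ 0, F ↦ 0.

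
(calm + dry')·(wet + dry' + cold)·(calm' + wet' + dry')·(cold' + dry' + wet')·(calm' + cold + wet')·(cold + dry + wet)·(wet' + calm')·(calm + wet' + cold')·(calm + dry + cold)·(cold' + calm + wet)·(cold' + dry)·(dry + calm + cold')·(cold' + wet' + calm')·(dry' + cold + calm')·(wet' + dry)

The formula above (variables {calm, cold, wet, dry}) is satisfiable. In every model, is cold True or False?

Suppose cold = 0.
Try calm = 1.
Unit clause (wet') forces wet = 0.
Unit clause (dry') forces dry = 0.
Now (dry) is unsatisfied and unit — conflict.
Backtrack on calm: now try calm = 0.
Unit clause (dry') forces dry = 0.
Now (dry) is unsatisfied and unit — conflict.
Both values of calm lead to a conflict.
So every satisfying assignment has cold = True.

True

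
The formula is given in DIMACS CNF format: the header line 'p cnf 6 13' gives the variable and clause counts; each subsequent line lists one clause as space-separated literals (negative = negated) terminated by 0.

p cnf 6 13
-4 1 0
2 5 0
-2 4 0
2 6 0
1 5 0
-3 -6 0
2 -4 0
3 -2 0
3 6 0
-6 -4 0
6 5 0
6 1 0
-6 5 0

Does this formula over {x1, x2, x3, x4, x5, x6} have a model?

Branch on x4: set x4 = False.
Unit clause (¬x2) forces x2 = False.
Unit clause (x5) forces x5 = True.
Unit clause (x6) forces x6 = True.
Unit clause (¬x3) forces x3 = False.
All clauses hold; x1 can take either value.
A satisfying assignment: x1: True, x2: False, x3: False, x4: False, x5: True, x6: True.

Yes, satisfiable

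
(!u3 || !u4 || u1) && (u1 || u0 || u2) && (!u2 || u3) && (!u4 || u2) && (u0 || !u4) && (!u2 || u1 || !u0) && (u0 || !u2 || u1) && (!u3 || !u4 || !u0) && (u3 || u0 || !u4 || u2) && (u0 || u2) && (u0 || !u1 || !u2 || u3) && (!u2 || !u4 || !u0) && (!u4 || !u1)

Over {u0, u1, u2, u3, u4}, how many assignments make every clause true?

There are 2^5 = 32 truth assignments over (u0, u1, u2, u3, u4).
Split on u3. With u3 = true, the clauses containing u3 are satisfied and !u3 drops from the rest; 4 of the 2^4 = 16 assignments to the other variables satisfy what remains.
With u3 = false, by the same count on the reduced clause set, 2 assignments work.
(One model: u0=F, u1=T, u2=T, u3=T, u4=F.)
Total: 4 + 2 = 6.

6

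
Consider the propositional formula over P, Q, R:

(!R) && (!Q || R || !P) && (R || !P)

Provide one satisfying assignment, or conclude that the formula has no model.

P ↦ false; Q ↦ true; R ↦ false

From the singleton clause (!R), R = false.
From the singleton clause (!P), P = false.
No clause remains; Q is free.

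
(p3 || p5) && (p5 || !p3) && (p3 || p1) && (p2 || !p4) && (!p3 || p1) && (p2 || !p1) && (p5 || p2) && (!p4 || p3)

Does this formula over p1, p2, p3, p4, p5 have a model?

Branch on p3: set p3 = true.
Unit clause (p5) forces p5 = true.
Unit clause (p1) forces p1 = true.
Unit clause (p2) forces p2 = true.
No clause remains; p4 is free.
A satisfying assignment: p1 ↦ true, p2 ↦ true, p3 ↦ true, p4 ↦ true, p5 ↦ true.

Yes, satisfiable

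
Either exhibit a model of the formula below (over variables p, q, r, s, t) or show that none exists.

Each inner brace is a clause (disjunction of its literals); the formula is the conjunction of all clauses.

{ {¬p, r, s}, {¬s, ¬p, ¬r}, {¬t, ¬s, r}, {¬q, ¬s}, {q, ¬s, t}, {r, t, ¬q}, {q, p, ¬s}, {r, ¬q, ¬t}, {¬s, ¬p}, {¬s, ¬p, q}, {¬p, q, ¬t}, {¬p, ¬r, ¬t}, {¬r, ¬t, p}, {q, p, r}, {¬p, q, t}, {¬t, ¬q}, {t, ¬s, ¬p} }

p=False, q=False, r=True, s=False, t=False

Suppose q = False.
Suppose s = False.
Suppose p = False.
Unit clause (r) forces r = True.
Unit clause (¬t) forces t = False.
This assignment satisfies each clause.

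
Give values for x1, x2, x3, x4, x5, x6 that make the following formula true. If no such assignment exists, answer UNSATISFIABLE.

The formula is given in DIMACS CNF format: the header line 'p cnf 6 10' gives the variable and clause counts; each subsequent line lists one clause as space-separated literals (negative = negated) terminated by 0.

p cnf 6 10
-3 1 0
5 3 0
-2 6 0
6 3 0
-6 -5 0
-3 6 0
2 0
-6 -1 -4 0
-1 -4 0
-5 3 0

x1=True, x2=True, x3=True, x4=False, x5=False, x6=True

(x2) alone gives x2 = True.
(x6) alone gives x6 = True.
(¬x5) alone gives x5 = False.
(x3) alone gives x3 = True.
(x1) alone gives x1 = True.
(¬x4) alone gives x4 = False.
This assignment satisfies each clause.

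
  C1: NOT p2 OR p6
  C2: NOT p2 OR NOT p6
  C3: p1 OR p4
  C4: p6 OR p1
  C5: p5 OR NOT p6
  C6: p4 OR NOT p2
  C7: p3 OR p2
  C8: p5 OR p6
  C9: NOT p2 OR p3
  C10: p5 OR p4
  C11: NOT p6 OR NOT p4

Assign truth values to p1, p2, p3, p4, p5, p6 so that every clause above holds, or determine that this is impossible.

Case p2 = false:
From the singleton clause (p3), p3 = true.
Case p1 = true:
Case p5 = true:
Case p6 = false:
All clauses hold; p4 can take either value.

p1 ↦ true,  p2 ↦ false,  p3 ↦ true,  p4 ↦ true,  p5 ↦ true,  p6 ↦ false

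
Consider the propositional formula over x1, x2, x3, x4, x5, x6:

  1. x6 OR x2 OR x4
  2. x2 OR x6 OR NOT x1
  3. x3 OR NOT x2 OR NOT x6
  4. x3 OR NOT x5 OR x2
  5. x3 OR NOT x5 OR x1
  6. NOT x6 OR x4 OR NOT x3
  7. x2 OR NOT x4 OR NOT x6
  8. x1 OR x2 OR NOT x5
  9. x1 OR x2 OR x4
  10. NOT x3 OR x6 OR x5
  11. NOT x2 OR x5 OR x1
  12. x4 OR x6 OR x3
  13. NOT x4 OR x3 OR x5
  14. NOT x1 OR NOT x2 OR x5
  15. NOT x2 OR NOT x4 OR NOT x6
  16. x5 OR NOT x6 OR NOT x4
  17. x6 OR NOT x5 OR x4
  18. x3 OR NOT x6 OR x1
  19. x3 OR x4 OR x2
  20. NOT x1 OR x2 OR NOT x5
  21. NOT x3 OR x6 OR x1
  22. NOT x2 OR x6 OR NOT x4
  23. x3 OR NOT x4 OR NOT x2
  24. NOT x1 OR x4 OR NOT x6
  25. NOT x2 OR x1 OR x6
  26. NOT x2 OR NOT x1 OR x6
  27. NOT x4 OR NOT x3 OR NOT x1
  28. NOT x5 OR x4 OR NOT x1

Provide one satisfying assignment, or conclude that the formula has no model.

UNSATISFIABLE

Suppose x6 = true.
Suppose x3 = true.
(x4) alone gives x4 = true.
(x2) alone gives x2 = true.
Now (NOT x2) is unsatisfied and unit — conflict.
Undo x3 and try x3 = false.
(NOT x2) alone gives x2 = false.
(NOT x5) alone gives x5 = false.
(NOT x4) alone gives x4 = false.
Now (x4) is unsatisfied and unit — conflict.
Neither x3 = true nor x3 = false works.
Undo x6 and try x6 = false.
Suppose x2 = true.
(NOT x4) alone gives x4 = false.
(x3) alone gives x3 = true.
(x5) alone gives x5 = true.
Now (NOT x5) is unsatisfied and unit — conflict.
Undo x2 and try x2 = false.
(x4) alone gives x4 = true.
(NOT x1) alone gives x1 = false.
(NOT x5) alone gives x5 = false.
(NOT x3) alone gives x3 = false.
Now (x3) is unsatisfied and unit — conflict.
Neither x2 = true nor x2 = false works.
Neither x6 = true nor x6 = false works.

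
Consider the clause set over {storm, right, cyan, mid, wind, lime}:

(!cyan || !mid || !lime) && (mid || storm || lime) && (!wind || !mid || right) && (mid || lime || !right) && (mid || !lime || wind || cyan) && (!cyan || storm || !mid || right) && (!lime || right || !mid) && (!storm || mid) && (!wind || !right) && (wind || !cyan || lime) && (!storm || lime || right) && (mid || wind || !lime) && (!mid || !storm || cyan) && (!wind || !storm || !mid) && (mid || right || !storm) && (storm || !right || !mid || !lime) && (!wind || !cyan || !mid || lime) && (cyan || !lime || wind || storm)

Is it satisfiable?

Branch on storm: set storm = false.
Branch on mid: set mid = false.
(lime) alone gives lime = true.
(wind) alone gives wind = true.
(!right) alone gives right = false.
Every clause is now satisfied; cyan is unconstrained.
A satisfying assignment: storm: false,  right: false,  cyan: false,  mid: false,  wind: true,  lime: true.

Yes, satisfiable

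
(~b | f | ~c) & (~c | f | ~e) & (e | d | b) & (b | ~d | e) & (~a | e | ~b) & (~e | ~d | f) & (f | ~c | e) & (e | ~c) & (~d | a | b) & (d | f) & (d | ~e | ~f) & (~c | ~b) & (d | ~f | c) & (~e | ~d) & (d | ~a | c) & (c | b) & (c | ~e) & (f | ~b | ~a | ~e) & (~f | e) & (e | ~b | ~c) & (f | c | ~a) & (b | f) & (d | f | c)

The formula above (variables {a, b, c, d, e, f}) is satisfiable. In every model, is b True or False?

Suppose b = 0.
From the singleton clause (c), c = 1.
From the singleton clause (e), e = 1.
From the singleton clause (f), f = 1.
From the singleton clause (d), d = 1.
That conflicts with the unit clause (~d).
So every satisfying assignment has b = True.

True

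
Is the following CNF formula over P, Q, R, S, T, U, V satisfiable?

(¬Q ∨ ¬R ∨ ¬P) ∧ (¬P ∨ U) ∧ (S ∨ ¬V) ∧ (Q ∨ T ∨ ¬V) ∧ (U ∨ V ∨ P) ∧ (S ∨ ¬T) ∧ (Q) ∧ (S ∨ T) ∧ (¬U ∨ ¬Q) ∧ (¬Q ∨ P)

No, unsatisfiable

(Q) alone gives Q = True.
(¬U) alone gives U = False.
(¬P) alone gives P = False.
Now (P) is unsatisfied and unit — conflict.
No assignment satisfies every clause.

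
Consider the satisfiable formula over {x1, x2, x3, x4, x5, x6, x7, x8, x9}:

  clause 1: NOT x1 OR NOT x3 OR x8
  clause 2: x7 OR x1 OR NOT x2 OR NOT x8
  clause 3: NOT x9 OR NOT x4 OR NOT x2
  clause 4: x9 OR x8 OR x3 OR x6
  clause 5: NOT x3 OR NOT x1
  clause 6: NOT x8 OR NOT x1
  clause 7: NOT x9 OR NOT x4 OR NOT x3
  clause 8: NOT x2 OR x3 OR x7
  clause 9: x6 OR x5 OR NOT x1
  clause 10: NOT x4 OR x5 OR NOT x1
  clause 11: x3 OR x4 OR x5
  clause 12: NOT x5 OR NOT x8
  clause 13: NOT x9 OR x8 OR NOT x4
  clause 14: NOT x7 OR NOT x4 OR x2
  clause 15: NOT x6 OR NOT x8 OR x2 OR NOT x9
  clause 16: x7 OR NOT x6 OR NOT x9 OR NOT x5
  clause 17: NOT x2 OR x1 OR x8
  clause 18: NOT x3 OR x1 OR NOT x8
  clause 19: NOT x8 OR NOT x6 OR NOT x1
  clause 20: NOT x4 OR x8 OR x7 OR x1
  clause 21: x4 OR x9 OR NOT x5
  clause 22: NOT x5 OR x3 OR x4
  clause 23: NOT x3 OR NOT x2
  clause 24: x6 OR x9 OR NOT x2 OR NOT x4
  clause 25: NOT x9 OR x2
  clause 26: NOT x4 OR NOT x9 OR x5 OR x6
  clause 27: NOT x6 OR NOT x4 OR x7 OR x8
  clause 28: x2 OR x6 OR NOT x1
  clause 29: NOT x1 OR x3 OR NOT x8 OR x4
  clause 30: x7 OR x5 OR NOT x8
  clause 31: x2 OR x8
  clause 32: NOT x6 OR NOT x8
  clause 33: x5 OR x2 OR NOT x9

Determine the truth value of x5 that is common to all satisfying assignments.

True

Suppose x5 = false.
Branch on x3: set x3 = false.
(x4) alone gives x4 = true.
(NOT x1) alone gives x1 = false.
Branch on x9: set x9 = false.
Branch on x8: set x8 = true.
(x7) alone gives x7 = true.
(x2) alone gives x2 = true.
(x6) alone gives x6 = true.
That conflicts with the unit clause (NOT x6).
Backtrack on x8: now try x8 = false.
(x6) alone gives x6 = true.
(NOT x2) alone gives x2 = false.
That conflicts with the unit clause (x2).
Both values of x8 lead to a conflict.
Backtrack on x9: now try x9 = true.
(NOT x2) alone gives x2 = false.
That conflicts with the unit clause (x2).
Both values of x9 lead to a conflict.
Backtrack on x3: now try x3 = true.
(NOT x1) alone gives x1 = false.
(NOT x8) alone gives x8 = false.
(NOT x2) alone gives x2 = false.
That conflicts with the unit clause (x2).
Both values of x3 lead to a conflict.
So every satisfying assignment has x5 = True.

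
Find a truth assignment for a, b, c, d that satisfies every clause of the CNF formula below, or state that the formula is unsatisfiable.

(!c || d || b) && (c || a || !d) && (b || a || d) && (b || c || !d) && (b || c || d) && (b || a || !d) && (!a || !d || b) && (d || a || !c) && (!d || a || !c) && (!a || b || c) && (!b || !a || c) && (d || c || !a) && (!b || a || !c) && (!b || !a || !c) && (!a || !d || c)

a: false; b: true; c: false; d: false

Case c = false:
Case a = false:
The clause (!d) is unit, so d = false.
The clause (b) is unit, so b = true.
Every clause now holds.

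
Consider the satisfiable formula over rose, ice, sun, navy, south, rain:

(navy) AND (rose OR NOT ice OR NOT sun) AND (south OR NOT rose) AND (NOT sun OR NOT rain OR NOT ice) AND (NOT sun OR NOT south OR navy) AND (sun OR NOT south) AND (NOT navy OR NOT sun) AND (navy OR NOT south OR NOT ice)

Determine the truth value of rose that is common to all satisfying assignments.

Suppose rose = true.
From the singleton clause (navy), navy = true.
From the singleton clause (south), south = true.
From the singleton clause (sun), sun = true.
But (NOT sun) is also a unit clause — contradiction.
So every satisfying assignment has rose = False.

False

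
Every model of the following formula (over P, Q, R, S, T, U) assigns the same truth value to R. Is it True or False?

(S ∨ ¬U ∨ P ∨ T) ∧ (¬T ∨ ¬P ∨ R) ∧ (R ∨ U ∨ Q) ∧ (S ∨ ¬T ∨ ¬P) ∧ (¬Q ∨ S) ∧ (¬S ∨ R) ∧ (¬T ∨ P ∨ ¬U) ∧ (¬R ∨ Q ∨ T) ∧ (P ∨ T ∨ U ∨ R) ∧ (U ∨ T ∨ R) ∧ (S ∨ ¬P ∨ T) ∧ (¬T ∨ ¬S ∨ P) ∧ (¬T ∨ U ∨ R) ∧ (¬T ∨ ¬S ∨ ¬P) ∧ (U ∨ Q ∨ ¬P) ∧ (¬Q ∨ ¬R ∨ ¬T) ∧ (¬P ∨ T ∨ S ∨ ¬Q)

Suppose R = False.
From the singleton clause (¬S), S = False.
From the singleton clause (¬Q), Q = False.
From the singleton clause (U), U = True.
Case P = True:
From the singleton clause (¬T), T = False.
Now (T) is unsatisfied and unit — conflict.
Undo P and try P = False.
From the singleton clause (T), T = True.
Now (¬T) is unsatisfied and unit — conflict.
Either choice for P ends in contradiction.
So every satisfying assignment has R = True.

True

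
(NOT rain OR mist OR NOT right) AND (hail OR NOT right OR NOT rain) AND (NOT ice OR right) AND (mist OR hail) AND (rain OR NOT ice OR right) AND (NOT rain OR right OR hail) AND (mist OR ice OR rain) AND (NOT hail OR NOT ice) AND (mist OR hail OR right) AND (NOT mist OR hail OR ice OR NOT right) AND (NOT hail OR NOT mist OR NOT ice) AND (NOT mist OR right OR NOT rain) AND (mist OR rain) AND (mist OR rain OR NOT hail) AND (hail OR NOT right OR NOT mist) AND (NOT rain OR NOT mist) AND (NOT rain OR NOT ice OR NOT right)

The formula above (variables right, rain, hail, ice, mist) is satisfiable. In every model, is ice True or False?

False

Suppose ice = true.
Unit clause (right) forces right = true.
Unit clause (NOT hail) forces hail = false.
Unit clause (NOT rain) forces rain = false.
Unit clause (mist) forces mist = true.
Now (NOT mist) is unsatisfied and unit — conflict.
So every satisfying assignment has ice = False.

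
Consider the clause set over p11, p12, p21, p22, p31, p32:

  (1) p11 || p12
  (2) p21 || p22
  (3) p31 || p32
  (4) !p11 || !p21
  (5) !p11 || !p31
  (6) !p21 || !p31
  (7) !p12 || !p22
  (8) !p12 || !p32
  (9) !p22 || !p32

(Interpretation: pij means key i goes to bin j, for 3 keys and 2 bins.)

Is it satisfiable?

No

Try p11 = true.
(!p21) alone gives p21 = false.
(p22) alone gives p22 = true.
(!p31) alone gives p31 = false.
(p32) alone gives p32 = true.
That conflicts with the unit clause (!p32).
Backtrack on p11: now try p11 = false.
(p12) alone gives p12 = true.
(!p22) alone gives p22 = false.
(p21) alone gives p21 = true.
(!p31) alone gives p31 = false.
(p32) alone gives p32 = true.
That conflicts with the unit clause (!p32).
Either choice for p11 ends in contradiction.
No assignment satisfies every clause.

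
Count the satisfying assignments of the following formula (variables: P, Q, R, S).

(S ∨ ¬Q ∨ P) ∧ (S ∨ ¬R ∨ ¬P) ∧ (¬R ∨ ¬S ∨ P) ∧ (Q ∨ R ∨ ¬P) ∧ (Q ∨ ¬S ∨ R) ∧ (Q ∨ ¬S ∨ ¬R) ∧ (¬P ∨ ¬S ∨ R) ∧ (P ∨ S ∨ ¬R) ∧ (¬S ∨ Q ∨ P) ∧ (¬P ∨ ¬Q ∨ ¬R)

There are 2^4 = 16 truth assignments over (P, Q, R, S).
Check each against the 10 clauses (columns in the order P, Q, R, S):
  F F F F  ✓ satisfies all
  F F F T  ✗ fails (Q ∨ ¬S ∨ R)
  F F T F  ✗ fails (P ∨ S ∨ ¬R)
  F F T T  ✗ fails (¬R ∨ ¬S ∨ P)
  F T F F  ✗ fails (S ∨ ¬Q ∨ P)
  F T F T  ✓ satisfies all
  F T T F  ✗ fails (S ∨ ¬Q ∨ P)
  F T T T  ✗ fails (¬R ∨ ¬S ∨ P)
  T F F F  ✗ fails (Q ∨ R ∨ ¬P)
  T F F T  ✗ fails (Q ∨ R ∨ ¬P)
  T F T F  ✗ fails (S ∨ ¬R ∨ ¬P)
  T F T T  ✗ fails (Q ∨ ¬S ∨ ¬R)
  T T F F  ✓ satisfies all
  T T F T  ✗ fails (¬P ∨ ¬S ∨ R)
  T T T F  ✗ fails (S ∨ ¬R ∨ ¬P)
  T T T T  ✗ fails (¬P ∨ ¬Q ∨ ¬R)
3 of the 16 rows are models.

3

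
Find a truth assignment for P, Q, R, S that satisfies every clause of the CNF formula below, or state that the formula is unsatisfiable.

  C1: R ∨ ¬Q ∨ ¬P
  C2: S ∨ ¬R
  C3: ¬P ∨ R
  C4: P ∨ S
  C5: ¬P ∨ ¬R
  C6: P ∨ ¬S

UNSATISFIABLE

Branch on S: set S = True.
Unit clause (P) forces P = True.
Unit clause (R) forces R = True.
That conflicts with the unit clause (¬R).
Undo S and try S = False.
Unit clause (¬R) forces R = False.
Unit clause (¬P) forces P = False.
That conflicts with the unit clause (P).
Neither S = True nor S = False works.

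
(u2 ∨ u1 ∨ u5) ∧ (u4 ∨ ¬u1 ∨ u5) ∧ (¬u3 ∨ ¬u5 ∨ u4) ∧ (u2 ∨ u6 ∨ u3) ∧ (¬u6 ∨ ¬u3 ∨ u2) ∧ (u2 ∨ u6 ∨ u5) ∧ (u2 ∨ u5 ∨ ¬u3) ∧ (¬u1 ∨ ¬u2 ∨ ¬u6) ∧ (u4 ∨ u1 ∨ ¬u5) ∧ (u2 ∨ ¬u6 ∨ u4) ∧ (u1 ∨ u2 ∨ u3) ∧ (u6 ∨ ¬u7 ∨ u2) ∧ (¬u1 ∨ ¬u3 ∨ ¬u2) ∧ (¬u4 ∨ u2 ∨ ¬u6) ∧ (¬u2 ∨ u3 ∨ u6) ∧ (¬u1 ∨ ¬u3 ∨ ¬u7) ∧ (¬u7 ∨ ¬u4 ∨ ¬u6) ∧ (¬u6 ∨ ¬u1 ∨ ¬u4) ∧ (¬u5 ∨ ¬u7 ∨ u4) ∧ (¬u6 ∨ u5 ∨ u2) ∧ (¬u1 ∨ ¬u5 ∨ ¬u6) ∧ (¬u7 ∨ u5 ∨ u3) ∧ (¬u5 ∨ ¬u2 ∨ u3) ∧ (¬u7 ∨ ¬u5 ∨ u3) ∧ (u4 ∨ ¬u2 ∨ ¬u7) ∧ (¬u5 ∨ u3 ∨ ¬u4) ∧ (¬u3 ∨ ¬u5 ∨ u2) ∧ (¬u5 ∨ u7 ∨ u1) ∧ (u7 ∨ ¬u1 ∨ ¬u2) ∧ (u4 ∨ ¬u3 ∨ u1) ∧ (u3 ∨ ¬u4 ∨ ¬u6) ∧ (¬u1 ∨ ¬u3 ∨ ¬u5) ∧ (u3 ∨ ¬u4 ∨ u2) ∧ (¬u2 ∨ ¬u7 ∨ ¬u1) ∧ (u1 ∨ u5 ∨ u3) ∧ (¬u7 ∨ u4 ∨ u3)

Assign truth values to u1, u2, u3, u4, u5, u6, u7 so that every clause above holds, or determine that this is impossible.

u1 ↦ False; u2 ↦ True; u3 ↦ True; u4 ↦ True; u5 ↦ False; u6 ↦ False; u7 ↦ False

Suppose u2 = True.
Suppose u1 = False.
Suppose u4 = True.
Suppose u3 = True.
Suppose u7 = False.
The clause (¬u5) is unit, so u5 = False.
Every clause is now satisfied; u6 is unconstrained.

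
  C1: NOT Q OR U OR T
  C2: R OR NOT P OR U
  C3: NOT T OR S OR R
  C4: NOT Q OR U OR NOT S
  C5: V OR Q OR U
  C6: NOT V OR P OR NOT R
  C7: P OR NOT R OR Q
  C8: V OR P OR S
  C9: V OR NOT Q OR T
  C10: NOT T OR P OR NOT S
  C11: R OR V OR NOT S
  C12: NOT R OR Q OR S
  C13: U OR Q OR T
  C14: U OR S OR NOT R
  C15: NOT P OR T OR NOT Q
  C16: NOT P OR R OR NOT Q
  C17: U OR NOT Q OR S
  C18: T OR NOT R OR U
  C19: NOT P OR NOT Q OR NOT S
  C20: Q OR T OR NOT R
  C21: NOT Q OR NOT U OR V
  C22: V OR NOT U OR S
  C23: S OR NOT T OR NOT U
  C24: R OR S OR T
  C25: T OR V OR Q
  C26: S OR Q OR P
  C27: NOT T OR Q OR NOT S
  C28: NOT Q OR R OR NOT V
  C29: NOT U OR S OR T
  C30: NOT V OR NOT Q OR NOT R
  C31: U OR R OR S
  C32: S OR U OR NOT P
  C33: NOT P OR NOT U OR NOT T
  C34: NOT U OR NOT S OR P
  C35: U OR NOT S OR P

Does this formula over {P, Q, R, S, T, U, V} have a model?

Try Q = false.
Try V = true.
Try P = true.
Try R = false.
Unit clause (U) forces U = true.
Unit clause (NOT T) forces T = false.
Unit clause (S) forces S = true.
This assignment satisfies each clause.
A satisfying assignment: P=true, Q=false, R=false, S=true, T=false, U=true, V=true.

Yes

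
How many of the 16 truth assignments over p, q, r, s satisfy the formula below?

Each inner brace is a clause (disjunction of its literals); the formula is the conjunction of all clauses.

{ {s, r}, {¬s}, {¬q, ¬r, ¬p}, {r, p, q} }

3

There are 2^4 = 16 truth assignments over (p, q, r, s).
Check each against the 4 clauses (columns in the order p, q, r, s):
  F F F F  ✗ fails (s ∨ r)
  F F F T  ✗ fails (¬s)
  F F T F  ✓ satisfies all
  F F T T  ✗ fails (¬s)
  F T F F  ✗ fails (s ∨ r)
  F T F T  ✗ fails (¬s)
  F T T F  ✓ satisfies all
  F T T T  ✗ fails (¬s)
  T F F F  ✗ fails (s ∨ r)
  T F F T  ✗ fails (¬s)
  T F T F  ✓ satisfies all
  T F T T  ✗ fails (¬s)
  T T F F  ✗ fails (s ∨ r)
  T T F T  ✗ fails (¬s)
  T T T F  ✗ fails (¬q ∨ ¬r ∨ ¬p)
  T T T T  ✗ fails (¬s)
3 of the 16 rows are models.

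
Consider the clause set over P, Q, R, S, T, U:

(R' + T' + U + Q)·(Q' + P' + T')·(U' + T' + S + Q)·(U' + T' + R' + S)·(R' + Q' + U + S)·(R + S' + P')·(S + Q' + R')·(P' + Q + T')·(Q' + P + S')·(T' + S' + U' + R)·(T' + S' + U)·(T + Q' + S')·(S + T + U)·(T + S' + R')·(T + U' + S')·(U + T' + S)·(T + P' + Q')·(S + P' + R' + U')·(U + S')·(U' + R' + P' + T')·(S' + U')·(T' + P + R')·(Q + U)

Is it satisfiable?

Satisfiable

Try U = 1.
The clause (S') is unit, so S = 0.
Try T = 0.
Try Q = 1.
The clause (R') is unit, so R = 0.
The clause (P') is unit, so P = 0.
This assignment satisfies each clause.
A satisfying assignment: P: 0,  Q: 1,  R: 0,  S: 0,  T: 0,  U: 1.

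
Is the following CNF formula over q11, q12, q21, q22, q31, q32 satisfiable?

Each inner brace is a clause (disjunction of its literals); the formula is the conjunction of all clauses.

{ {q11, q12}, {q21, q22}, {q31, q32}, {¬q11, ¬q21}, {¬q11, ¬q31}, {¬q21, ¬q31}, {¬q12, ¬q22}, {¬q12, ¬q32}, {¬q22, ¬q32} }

No, unsatisfiable

Case q11 = True:
(¬q21) alone gives q21 = False.
(q22) alone gives q22 = True.
(¬q31) alone gives q31 = False.
(q32) alone gives q32 = True.
But (¬q32) is also a unit clause — contradiction.
Undo q11 and try q11 = False.
(q12) alone gives q12 = True.
(¬q22) alone gives q22 = False.
(q21) alone gives q21 = True.
(¬q31) alone gives q31 = False.
(q32) alone gives q32 = True.
But (¬q32) is also a unit clause — contradiction.
Neither q11 = True nor q11 = False works.
No assignment satisfies every clause.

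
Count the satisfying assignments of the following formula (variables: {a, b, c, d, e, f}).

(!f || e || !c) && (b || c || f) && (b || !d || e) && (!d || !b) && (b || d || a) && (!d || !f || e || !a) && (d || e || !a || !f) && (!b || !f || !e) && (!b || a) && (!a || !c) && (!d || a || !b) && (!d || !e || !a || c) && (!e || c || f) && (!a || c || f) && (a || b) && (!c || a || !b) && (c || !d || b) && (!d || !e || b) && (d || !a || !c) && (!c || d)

1

There are 2^6 = 64 truth assignments over (a, b, c, d, e, f).
Split on a. With a = true, the clauses containing a are satisfied and !a drops from the rest; 1 of the 2^5 = 32 assignments to the other variables satisfy what remains.
With a = false, by the same count on the reduced clause set, 0 assignments work.
Total: 1 + 0 = 1.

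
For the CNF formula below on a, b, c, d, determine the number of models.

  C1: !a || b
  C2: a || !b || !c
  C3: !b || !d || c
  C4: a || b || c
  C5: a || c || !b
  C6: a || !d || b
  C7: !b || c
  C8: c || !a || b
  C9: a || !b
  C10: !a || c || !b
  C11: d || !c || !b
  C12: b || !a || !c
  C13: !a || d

There are 2^4 = 16 truth assignments over (a, b, c, d).
Check each against the 13 clauses (columns in the order a, b, c, d):
  F F F F  ✗ fails (a || b || c)
  F F F T  ✗ fails (a || b || c)
  F F T F  ✓ satisfies all
  F F T T  ✗ fails (a || !d || b)
  F T F F  ✗ fails (a || c || !b)
  F T F T  ✗ fails (!b || !d || c)
  F T T F  ✗ fails (a || !b || !c)
  F T T T  ✗ fails (a || !b || !c)
  T F F F  ✗ fails (!a || b)
  T F F T  ✗ fails (!a || b)
  T F T F  ✗ fails (!a || b)
  T F T T  ✗ fails (!a || b)
  T T F F  ✗ fails (!b || c)
  T T F T  ✗ fails (!b || !d || c)
  T T T F  ✗ fails (d || !c || !b)
  T T T T  ✓ satisfies all
2 of the 16 rows are models.

2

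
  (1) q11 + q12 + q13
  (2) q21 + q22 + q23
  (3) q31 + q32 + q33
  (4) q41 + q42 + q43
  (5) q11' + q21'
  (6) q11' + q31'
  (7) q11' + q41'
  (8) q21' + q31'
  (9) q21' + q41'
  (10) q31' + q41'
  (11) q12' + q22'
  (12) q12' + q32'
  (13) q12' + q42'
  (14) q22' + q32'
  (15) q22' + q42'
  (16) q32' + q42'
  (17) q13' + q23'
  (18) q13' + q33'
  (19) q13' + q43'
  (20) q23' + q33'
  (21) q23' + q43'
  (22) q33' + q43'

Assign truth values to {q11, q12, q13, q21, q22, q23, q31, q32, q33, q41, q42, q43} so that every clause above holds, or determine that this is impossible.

UNSATISFIABLE

Branch on q11: set q11 = 0.
Branch on q12: set q12 = 1.
The clause (q22') is unit, so q22 = 0.
The clause (q32') is unit, so q32 = 0.
The clause (q42') is unit, so q42 = 0.
Branch on q21: set q21 = 1.
The clause (q31') is unit, so q31 = 0.
The clause (q33) is unit, so q33 = 1.
The clause (q41') is unit, so q41 = 0.
The clause (q43) is unit, so q43 = 1.
That conflicts with the unit clause (q43').
So q21 must be the other value — set q21 = 0.
The clause (q23) is unit, so q23 = 1.
The clause (q13') is unit, so q13 = 0.
The clause (q33') is unit, so q33 = 0.
The clause (q31) is unit, so q31 = 1.
The clause (q41') is unit, so q41 = 0.
The clause (q43) is unit, so q43 = 1.
That conflicts with the unit clause (q43').
Neither q21 = 1 nor q21 = 0 works.
So q12 must be the other value — set q12 = 0.
The clause (q13) is unit, so q13 = 1.
The clause (q23') is unit, so q23 = 0.
The clause (q33') is unit, so q33 = 0.
The clause (q43') is unit, so q43 = 0.
Branch on q21: set q21 = 1.
The clause (q31') is unit, so q31 = 0.
The clause (q32) is unit, so q32 = 1.
The clause (q41') is unit, so q41 = 0.
The clause (q42) is unit, so q42 = 1.
That conflicts with the unit clause (q42').
So q21 must be the other value — set q21 = 0.
The clause (q22) is unit, so q22 = 1.
The clause (q32') is unit, so q32 = 0.
The clause (q31) is unit, so q31 = 1.
The clause (q41') is unit, so q41 = 0.
The clause (q42) is unit, so q42 = 1.
That conflicts with the unit clause (q42').
Neither q21 = 1 nor q21 = 0 works.
Neither q12 = 1 nor q12 = 0 works.
So q11 must be the other value — set q11 = 1.
The clause (q21') is unit, so q21 = 0.
The clause (q31') is unit, so q31 = 0.
The clause (q41') is unit, so q41 = 0.
Branch on q22: set q22 = 1.
The clause (q12') is unit, so q12 = 0.
The clause (q32') is unit, so q32 = 0.
The clause (q33) is unit, so q33 = 1.
The clause (q42') is unit, so q42 = 0.
The clause (q43) is unit, so q43 = 1.
That conflicts with the unit clause (q43').
So q22 must be the other value — set q22 = 0.
The clause (q23) is unit, so q23 = 1.
The clause (q13') is unit, so q13 = 0.
The clause (q33') is unit, so q33 = 0.
The clause (q32) is unit, so q32 = 1.
The clause (q12') is unit, so q12 = 0.
The clause (q42') is unit, so q42 = 0.
The clause (q43) is unit, so q43 = 1.
That conflicts with the unit clause (q43').
Neither q22 = 1 nor q22 = 0 works.
Neither q11 = 1 nor q11 = 0 works.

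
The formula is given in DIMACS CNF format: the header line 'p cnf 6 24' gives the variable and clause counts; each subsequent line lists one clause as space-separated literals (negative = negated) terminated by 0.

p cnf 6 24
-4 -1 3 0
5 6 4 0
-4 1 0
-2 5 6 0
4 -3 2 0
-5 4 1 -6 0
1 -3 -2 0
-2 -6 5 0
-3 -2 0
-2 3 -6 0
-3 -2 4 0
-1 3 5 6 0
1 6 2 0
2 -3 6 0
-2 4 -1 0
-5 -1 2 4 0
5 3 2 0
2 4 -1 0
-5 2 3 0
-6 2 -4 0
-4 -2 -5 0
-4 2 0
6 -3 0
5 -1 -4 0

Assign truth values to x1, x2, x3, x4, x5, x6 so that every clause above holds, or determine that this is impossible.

Branch on x4: set x4 = False.
Branch on x5: set x5 = True.
Branch on x3: set x3 = False.
From the singleton clause (x2), x2 = True.
From the singleton clause (¬x6), x6 = False.
From the singleton clause (¬x1), x1 = False.
All clauses are satisfied.

x1: False, x2: True, x3: False, x4: False, x5: True, x6: False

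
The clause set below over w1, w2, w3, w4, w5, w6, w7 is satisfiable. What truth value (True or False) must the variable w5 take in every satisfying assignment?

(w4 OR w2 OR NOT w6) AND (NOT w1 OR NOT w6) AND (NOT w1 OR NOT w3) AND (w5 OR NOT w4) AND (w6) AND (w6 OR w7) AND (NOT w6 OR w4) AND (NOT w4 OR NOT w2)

True

Suppose w5 = false.
From the singleton clause (NOT w4), w4 = false.
From the singleton clause (w6), w6 = true.
That conflicts with the unit clause (NOT w6).
So every satisfying assignment has w5 = True.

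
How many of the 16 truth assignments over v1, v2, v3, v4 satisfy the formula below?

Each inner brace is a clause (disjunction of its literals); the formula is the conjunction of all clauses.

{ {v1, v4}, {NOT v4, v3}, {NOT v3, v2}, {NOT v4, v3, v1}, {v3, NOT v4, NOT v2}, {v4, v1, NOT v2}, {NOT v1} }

1

There are 2^4 = 16 truth assignments over (v1, v2, v3, v4).
Check each against the 7 clauses (columns in the order v1, v2, v3, v4):
  F F F F  ✗ fails (v1 OR v4)
  F F F T  ✗ fails (NOT v4 OR v3)
  F F T F  ✗ fails (v1 OR v4)
  F F T T  ✗ fails (NOT v3 OR v2)
  F T F F  ✗ fails (v1 OR v4)
  F T F T  ✗ fails (NOT v4 OR v3)
  F T T F  ✗ fails (v1 OR v4)
  F T T T  ✓ satisfies all
  T F F F  ✗ fails (NOT v1)
  T F F T  ✗ fails (NOT v4 OR v3)
  T F T F  ✗ fails (NOT v3 OR v2)
  T F T T  ✗ fails (NOT v3 OR v2)
  T T F F  ✗ fails (NOT v1)
  T T F T  ✗ fails (NOT v4 OR v3)
  T T T F  ✗ fails (NOT v1)
  T T T T  ✗ fails (NOT v1)
1 of the 16 rows is a model.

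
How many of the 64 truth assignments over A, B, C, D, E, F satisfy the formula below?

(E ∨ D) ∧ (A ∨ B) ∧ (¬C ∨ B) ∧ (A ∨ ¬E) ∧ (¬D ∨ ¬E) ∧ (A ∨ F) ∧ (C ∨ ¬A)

There are 2^6 = 64 truth assignments over (A, B, C, D, E, F).
Split on C. With C = True, the clauses containing C are satisfied and ¬C drops from the rest; 5 of the 2^5 = 32 assignments to the other variables satisfy what remains.
With C = False, by the same count on the reduced clause set, 1 assignment works.
Total: 5 + 1 = 6.

6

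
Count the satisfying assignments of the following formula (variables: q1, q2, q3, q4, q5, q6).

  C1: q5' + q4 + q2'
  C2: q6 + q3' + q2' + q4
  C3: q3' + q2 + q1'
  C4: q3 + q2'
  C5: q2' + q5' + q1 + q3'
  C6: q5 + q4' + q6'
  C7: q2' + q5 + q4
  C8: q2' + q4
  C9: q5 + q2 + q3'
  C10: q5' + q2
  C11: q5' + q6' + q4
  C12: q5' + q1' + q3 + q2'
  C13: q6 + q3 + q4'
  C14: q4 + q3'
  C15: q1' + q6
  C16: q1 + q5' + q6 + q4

There are 2^6 = 64 truth assignments over (q1, q2, q3, q4, q5, q6).
Split on q6. With q6 = 1, the clauses containing q6 are satisfied and q6' drops from the rest; 3 of the 2^5 = 32 assignments to the other variables satisfy what remains.
With q6 = 0, by the same count on the reduced clause set, 2 assignments work.
(One model: q1=F, q2=F, q3=F, q4=F, q5=F, q6=F.)
Total: 3 + 2 = 5.

5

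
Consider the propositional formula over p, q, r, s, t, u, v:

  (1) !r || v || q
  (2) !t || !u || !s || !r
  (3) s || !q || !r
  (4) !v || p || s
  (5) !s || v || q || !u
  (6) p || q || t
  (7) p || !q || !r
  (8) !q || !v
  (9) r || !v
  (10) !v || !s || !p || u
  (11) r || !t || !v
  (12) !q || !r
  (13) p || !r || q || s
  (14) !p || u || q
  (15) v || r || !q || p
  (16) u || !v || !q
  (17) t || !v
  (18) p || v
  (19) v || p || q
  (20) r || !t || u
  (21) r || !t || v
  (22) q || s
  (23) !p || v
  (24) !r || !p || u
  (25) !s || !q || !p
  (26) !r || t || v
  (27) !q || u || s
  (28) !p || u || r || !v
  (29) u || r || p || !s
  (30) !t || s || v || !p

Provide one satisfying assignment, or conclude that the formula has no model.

p=false; q=false; r=true; s=true; t=true; u=false; v=true

Suppose q = false.
Unit clause (s) forces s = true.
Suppose r = true.
Unit clause (v) forces v = true.
Unit clause (t) forces t = true.
Unit clause (!u) forces u = false.
Unit clause (!p) forces p = false.
This assignment satisfies each clause.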